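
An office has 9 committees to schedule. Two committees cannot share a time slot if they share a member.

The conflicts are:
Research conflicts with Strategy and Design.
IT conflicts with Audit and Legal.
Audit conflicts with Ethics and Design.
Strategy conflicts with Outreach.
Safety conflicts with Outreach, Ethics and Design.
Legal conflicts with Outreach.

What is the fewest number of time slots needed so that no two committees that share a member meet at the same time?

The cycle Strategy-Research-Design-Safety-Outreach-Strategy has odd length 5, so it cannot be 2-colored; at least 3 time slots are needed.
3 time slots suffice: time slot 1 → {IT, Outreach, Ethics, Design}; time slot 2 → {Audit, Strategy, Safety, Legal}; time slot 3 → {Research}. Each listed conflict is separated.

3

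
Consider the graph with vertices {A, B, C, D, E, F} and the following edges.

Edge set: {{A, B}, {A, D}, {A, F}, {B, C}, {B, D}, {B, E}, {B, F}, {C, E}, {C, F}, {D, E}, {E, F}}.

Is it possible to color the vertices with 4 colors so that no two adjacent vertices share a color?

Yes

The chromatic number is 4. B, C, E, F form a clique, so at least 4 colors are needed.
A valid assignment using 4 colors: A=blue, B=red, C=yellow, D=green, E=blue, F=green.
That is already a proper 4-coloring.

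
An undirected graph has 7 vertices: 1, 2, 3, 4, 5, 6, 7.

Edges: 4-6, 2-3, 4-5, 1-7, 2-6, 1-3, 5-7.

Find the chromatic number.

The cycle 2-3-1-7-5-4-6-2 has odd length 7, so it cannot be 2-colored; at least 3 colors are needed.
A valid assignment using 3 colors: 1=blue, 2=blue, 3=red, 4=blue, 5=green, 6=red, 7=red. Each edge has distinct colors on its endpoints.

3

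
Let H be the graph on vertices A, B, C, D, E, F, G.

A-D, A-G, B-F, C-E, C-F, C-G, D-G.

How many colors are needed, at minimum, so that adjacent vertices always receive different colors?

A, D, G are pairwise adjacent, so at least 3 colors are needed.
3 colors suffice: color red → {A, B, C}; color blue → {E, F, G}; color green → {D}. Every edge joins two different colors.

3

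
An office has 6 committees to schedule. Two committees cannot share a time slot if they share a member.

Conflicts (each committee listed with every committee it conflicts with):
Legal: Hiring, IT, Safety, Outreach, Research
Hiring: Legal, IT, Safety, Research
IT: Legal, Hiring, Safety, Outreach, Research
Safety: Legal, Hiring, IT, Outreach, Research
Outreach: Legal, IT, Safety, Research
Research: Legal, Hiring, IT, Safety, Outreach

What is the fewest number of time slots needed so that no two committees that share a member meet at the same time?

5

Legal, IT, Safety, Outreach, Research are mutually in conflict, so at least 5 time slots are needed.
5 time slots suffice: Legal=4, Hiring=5, IT=3, Safety=1, Outreach=5, Research=2. No two conflicting committees share a time slot.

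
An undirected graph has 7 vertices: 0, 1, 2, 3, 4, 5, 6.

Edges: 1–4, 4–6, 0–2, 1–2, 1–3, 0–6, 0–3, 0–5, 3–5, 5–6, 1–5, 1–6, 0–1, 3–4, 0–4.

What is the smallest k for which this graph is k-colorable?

4

0, 1, 3, 4 form a clique, so at least 4 colors are needed.
4 colors suffice: color red → {0}; color blue → {1}; color green → {2, 3, 6}; color yellow → {4, 5}. No two adjacent vertices share a color.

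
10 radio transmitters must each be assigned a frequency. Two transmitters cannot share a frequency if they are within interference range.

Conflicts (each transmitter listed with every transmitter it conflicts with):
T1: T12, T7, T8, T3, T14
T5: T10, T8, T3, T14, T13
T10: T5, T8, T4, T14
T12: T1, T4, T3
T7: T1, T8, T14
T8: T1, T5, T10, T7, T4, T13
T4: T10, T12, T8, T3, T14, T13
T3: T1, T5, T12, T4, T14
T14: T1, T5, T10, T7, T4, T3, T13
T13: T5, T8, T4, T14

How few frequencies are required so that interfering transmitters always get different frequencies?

3

T10, T4, T14 are mutually in conflict, so at least 3 frequencies are needed.
3 frequencies suffice: frequency 1 → {T12, T8, T14}; frequency 2 → {T1, T5, T4}; frequency 3 → {T10, T7, T3, T13}. Each listed conflict is separated.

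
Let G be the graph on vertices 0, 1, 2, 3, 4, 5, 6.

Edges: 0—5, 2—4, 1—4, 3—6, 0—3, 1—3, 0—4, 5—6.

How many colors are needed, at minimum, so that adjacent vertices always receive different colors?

2

1 and 4 are adjacent, so at least 2 colors are needed.
2 colors suffice: color a → {3, 4, 5}; color b → {0, 1, 2, 6}. Every edge joins two different colors.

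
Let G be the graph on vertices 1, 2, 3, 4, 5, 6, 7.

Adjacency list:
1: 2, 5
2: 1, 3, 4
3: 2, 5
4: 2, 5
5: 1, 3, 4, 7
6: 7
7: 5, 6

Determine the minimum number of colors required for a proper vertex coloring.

2

1 and 2 are adjacent, so at least 2 colors are needed.
One proper 2-coloring: 1=blue, 2=red, 3=blue, 4=blue, 5=red, 6=red, 7=blue. Every edge joins two different colors.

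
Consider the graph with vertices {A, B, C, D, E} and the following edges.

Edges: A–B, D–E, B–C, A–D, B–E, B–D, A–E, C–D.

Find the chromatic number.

A, B, D, E are mutually adjacent (a clique of size 4), so at least 4 colors are needed.
A valid assignment using 4 colors: A=yellow, B=red, C=green, D=blue, E=green. Every edge joins two different colors.

4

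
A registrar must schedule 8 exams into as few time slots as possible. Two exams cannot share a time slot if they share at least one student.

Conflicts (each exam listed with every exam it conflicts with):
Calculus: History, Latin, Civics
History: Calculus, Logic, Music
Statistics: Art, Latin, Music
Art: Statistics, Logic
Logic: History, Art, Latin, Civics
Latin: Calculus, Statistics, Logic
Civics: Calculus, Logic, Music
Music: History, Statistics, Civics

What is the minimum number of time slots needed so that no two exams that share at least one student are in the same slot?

3

The cycle Logic-History-Music-Statistics-Latin-Logic has odd length 5, so it cannot be 2-colored; at least 3 time slots are needed.
3 time slots suffice: Calculus=1, History=2, Statistics=3, Art=2, Logic=1, Latin=2, Civics=2, Music=1. Each listed conflict is separated.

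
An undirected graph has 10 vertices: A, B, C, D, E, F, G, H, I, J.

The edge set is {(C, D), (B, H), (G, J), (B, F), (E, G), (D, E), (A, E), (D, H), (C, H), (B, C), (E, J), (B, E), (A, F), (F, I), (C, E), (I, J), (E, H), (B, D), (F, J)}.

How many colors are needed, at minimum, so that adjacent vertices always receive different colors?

B, C, D, E, H are pairwise adjacent (a clique of size 5), so at least 5 colors are needed.
5 colors suffice: color 1 → {E, F}; color 2 → {A, B, J}; color 3 → {D, G, I}; color 4 → {C}; color 5 → {H}. Every edge joins two different colors.

5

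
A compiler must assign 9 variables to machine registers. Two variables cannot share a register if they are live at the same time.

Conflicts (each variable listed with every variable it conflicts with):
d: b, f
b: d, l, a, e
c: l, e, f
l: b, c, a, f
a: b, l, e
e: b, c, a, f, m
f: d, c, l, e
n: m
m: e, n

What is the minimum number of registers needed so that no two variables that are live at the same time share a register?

3

b, l, a pairwise conflict, so at least 3 registers are needed.
3 registers suffice: register 1 → {d, l, e, n}; register 2 → {b, f, m}; register 3 → {c, a}. Each listed conflict is separated.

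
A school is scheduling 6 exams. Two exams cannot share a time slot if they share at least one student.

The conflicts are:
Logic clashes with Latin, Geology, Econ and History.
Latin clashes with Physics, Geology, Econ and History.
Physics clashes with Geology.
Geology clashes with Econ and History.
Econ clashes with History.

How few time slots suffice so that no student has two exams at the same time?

Logic, Latin, Geology, Econ, History are mutually in conflict, so at least 5 time slots are needed.
5 time slots suffice: Logic=5, Latin=2, Physics=3, Geology=1, Econ=4, History=3. Each listed conflict is separated.

5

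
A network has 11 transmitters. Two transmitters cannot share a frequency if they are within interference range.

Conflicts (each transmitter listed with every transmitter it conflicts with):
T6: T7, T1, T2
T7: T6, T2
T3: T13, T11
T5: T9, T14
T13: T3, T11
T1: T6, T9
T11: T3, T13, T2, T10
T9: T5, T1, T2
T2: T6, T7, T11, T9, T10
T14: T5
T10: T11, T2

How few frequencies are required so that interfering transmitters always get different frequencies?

3

T6, T7, T2 all conflict with each other, so at least 3 frequencies are needed.
3 frequencies suffice: frequency 1 → {T3, T5, T1, T2}; frequency 2 → {T6, T11, T9, T14}; frequency 3 → {T7, T13, T10}. Each listed conflict is separated.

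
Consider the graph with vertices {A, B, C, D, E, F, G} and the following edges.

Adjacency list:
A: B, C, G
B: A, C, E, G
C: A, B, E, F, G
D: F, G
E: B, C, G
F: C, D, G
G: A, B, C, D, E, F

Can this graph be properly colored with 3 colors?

A, B, C, G are mutually adjacent (a clique of size 4), so at least 4 colors are needed.
So 3 colors are not enough.

No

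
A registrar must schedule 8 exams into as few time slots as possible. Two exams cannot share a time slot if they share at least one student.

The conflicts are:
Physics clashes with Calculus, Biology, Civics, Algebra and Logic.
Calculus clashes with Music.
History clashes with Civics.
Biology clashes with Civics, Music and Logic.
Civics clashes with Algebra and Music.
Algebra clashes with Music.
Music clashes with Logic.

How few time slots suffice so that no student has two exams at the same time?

3

Physics, Biology, Civics are mutually in conflict, so at least 3 time slots are needed.
3 time slots suffice: time slot 1 → {Physics, History, Music}; time slot 2 → {Calculus, Civics, Logic}; time slot 3 → {Biology, Algebra}. Each listed conflict is separated.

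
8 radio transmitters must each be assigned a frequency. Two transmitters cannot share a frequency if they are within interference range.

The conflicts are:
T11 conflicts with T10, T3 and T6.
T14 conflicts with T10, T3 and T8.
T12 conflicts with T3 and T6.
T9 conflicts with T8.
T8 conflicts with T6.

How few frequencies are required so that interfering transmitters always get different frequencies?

3

The cycle T8-T6-T12-T3-T14-T8 has odd length 5, so it cannot be 2-colored; at least 3 frequencies are needed.
3 frequencies suffice: frequency 1 → {T11, T14, T12, T9}; frequency 2 → {T10, T3, T6}; frequency 3 → {T8}. Each listed conflict is separated.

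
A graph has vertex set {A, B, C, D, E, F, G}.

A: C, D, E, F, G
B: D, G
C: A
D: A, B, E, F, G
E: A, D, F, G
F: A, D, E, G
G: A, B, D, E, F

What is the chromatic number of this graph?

A, D, E, F, G form a clique, so at least 5 colors are needed.
One proper 5-coloring: A=blue, B=blue, C=red, D=red, E=purple, F=yellow, G=green. No two adjacent vertices share a color.

5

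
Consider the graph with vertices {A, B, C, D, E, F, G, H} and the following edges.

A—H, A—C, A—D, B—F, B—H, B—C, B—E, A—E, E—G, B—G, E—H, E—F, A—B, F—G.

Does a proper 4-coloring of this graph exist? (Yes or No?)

Yes

The chromatic number is 4. A, B, E, H are pairwise adjacent (a clique of size 4), so at least 4 colors are needed.
4 colors suffice: color 1 → {B, D}; color 2 → {A, G}; color 3 → {C, E}; color 4 → {F, H}.
That is already a proper 4-coloring.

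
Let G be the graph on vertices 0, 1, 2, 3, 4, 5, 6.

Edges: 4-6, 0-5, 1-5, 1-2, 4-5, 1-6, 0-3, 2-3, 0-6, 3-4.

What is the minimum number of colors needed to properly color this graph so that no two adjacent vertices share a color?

The cycle 3-4-6-1-2-3 has odd length 5, so it cannot be 2-colored; at least 3 colors are needed.
3 colors suffice: 0=b, 1=b, 2=c, 3=a, 4=b, 5=a, 6=a. Every edge joins two different colors.

3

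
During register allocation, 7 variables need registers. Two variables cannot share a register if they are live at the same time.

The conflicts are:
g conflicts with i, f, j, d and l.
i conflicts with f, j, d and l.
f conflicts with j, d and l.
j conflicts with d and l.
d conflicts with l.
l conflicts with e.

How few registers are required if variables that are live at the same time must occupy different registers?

g, i, f, j, d, l are mutually in conflict, so at least 6 registers are needed.
6 registers suffice: register 1 → {l}; register 2 → {d, e}; register 3 → {j}; register 4 → {g}; register 5 → {f}; register 6 → {i}. No two conflicting variables share a register.

6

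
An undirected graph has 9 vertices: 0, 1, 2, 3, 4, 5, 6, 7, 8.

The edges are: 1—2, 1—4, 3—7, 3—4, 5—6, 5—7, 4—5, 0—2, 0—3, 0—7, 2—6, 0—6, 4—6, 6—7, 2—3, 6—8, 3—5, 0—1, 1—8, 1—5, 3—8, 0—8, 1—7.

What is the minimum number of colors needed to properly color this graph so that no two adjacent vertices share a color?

0, 2, 3 form a triangle, so at least 3 colors are needed.
3 colors suffice: 0=blue, 1=red, 2=green, 3=red, 4=green, 5=blue, 6=red, 7=green, 8=green. Each edge has distinct colors on its endpoints.

3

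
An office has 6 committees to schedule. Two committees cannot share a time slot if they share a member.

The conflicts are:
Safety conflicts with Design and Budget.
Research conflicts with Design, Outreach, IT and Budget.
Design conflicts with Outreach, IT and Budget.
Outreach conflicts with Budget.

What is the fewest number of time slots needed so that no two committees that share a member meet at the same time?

4

Research, Design, Outreach, Budget pairwise conflict, so at least 4 time slots are needed.
4 time slots suffice: Safety=2, Research=2, Design=1, Outreach=4, IT=3, Budget=3. Every pair that conflicts lands in different time slots.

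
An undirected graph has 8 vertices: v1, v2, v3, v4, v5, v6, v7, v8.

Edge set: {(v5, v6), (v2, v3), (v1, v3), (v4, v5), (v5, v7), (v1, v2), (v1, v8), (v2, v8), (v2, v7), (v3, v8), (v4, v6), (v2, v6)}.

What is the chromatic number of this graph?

v1, v2, v3, v8 are pairwise adjacent (a clique of size 4), so at least 4 colors are needed.
A valid assignment using 4 colors: v1=Y, v2=R, v3=G, v4=G, v5=R, v6=B, v7=B, v8=B. Every edge joins two different colors.

4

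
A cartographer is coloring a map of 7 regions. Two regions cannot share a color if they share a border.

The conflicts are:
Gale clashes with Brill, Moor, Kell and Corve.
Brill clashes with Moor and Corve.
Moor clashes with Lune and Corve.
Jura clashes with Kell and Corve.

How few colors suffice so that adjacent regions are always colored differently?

4

Gale, Brill, Moor, Corve all conflict with each other, so at least 4 colors are needed.
4 colors suffice: color 1 → {Moor, Kell}; color 2 → {Gale, Jura, Lune}; color 3 → {Corve}; color 4 → {Brill}. No two conflicting regions share a color.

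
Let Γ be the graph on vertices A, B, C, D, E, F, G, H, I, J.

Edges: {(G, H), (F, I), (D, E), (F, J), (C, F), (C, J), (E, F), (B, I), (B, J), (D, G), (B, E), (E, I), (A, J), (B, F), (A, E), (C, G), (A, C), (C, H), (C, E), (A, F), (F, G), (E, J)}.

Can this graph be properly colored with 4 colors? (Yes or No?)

No

A, C, E, F, J are pairwise adjacent (a clique of size 5), so at least 5 colors are needed.
So 4 colors are not enough.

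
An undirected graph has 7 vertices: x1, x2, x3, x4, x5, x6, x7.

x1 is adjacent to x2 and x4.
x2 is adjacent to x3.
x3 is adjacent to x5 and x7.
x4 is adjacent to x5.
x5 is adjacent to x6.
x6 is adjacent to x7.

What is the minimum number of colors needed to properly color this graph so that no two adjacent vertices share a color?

The cycle x1-x4-x5-x3-x2-x1 has odd length 5, so it cannot be 2-colored; at least 3 colors are needed.
3 colors suffice: x1=1, x2=3, x3=2, x4=2, x5=1, x6=2, x7=1. No two adjacent vertices share a color.

3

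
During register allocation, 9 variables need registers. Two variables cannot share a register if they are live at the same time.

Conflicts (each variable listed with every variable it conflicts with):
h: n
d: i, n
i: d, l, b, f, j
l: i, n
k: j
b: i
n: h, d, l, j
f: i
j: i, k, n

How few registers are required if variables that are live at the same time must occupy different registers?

2

d and n conflict, so at least 2 registers are needed.
2 registers suffice: register 1 → {i, k, n}; register 2 → {h, d, l, b, f, j}. Every pair that conflicts lands in different registers.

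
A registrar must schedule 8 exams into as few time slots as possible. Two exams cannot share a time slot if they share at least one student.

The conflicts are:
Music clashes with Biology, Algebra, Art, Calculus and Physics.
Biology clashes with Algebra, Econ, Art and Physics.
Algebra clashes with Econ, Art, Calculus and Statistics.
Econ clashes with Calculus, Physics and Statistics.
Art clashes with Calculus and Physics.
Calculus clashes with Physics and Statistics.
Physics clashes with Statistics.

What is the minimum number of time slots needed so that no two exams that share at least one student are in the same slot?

4

Music, Biology, Art, Physics are mutually in conflict, so at least 4 time slots are needed.
4 time slots suffice: time slot 1 → {Algebra, Physics}; time slot 2 → {Biology, Calculus}; time slot 3 → {Econ, Art}; time slot 4 → {Music, Statistics}. No two conflicting exams share a time slot.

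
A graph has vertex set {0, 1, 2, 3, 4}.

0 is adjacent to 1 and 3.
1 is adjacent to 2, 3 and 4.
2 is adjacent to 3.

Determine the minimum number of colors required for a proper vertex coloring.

1, 2, 3 are mutually adjacent, so at least 3 colors are needed.
One proper 3-coloring: 0=green, 1=red, 2=green, 3=blue, 4=blue. Every edge joins two different colors.

3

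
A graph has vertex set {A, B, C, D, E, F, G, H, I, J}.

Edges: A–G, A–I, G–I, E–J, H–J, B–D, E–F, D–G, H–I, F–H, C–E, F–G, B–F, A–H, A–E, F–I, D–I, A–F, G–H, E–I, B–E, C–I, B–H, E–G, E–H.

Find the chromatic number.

A, E, F, G, H, I are mutually adjacent (a clique of size 6), so at least 6 colors are needed.
6 colors suffice: color 1 → {D, E}; color 2 → {B, I, J}; color 3 → {C, H}; color 4 → {G}; color 5 → {F}; color 6 → {A}. Each edge has distinct colors on its endpoints.

6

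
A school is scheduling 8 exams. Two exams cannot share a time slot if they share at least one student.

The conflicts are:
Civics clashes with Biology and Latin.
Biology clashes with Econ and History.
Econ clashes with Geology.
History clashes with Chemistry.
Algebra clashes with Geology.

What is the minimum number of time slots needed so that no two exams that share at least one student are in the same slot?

Econ and Geology conflict, so at least 2 time slots are needed.
2 time slots suffice: time slot 1 → {Biology, Latin, Chemistry, Geology}; time slot 2 → {Civics, Econ, History, Algebra}. Every pair that conflicts lands in different time slots.

2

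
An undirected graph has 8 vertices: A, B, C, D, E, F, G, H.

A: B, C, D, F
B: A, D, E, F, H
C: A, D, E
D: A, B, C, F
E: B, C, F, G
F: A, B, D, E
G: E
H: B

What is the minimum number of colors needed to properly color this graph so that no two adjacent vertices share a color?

4

A, B, D, F are mutually adjacent (a clique of size 4), so at least 4 colors are needed.
4 colors suffice: A=green, B=red, C=red, D=yellow, E=green, F=blue, G=red, H=blue. Each edge has distinct colors on its endpoints.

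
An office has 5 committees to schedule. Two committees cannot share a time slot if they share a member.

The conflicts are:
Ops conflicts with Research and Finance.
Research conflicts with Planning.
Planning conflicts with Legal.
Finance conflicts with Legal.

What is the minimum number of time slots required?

3

The cycle Legal-Planning-Research-Ops-Finance-Legal has odd length 5, so it cannot be 2-colored; at least 3 time slots are needed.
3 time slots suffice: time slot 1 → {Research, Finance}; time slot 2 → {Ops, Planning}; time slot 3 → {Legal}. Each listed conflict is separated.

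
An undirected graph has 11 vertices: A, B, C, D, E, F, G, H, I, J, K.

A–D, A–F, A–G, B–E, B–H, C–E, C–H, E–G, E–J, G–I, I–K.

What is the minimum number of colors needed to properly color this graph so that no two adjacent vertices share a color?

A and G are adjacent, so at least 2 colors are needed.
One proper 2-coloring: A=1, B=2, C=2, D=2, E=1, F=2, G=2, H=1, I=1, J=2, K=2. Every edge joins two different colors.

2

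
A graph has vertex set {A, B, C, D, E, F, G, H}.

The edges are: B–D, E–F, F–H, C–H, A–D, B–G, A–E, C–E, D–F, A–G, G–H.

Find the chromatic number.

The cycle F-D-A-G-H-F has odd length 5, so it cannot be 2-colored; at least 3 colors are needed.
A valid assignment using 3 colors: A=1, B=1, C=3, D=2, E=2, F=3, G=2, H=1. No two adjacent vertices share a color.

3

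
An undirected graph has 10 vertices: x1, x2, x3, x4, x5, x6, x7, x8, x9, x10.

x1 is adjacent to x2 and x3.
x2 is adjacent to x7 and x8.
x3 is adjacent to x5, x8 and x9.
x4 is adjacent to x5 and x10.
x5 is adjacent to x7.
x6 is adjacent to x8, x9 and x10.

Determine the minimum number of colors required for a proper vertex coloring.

The cycle x3-x8-x2-x7-x5-x3 has odd length 5, so it cannot be 2-colored; at least 3 colors are needed.
A valid assignment using 3 colors: x1=2, x2=1, x3=1, x4=1, x5=2, x6=1, x7=3, x8=2, x9=2, x10=2. Every edge joins two different colors.

3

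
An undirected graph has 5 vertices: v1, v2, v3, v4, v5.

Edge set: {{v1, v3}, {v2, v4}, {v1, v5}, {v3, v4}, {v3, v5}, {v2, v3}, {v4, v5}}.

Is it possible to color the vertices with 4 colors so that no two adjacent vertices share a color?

The chromatic number is 3. v2, v3, v4 are pairwise adjacent, so at least 3 colors are needed.
3 colors suffice: color 1 → {v3}; color 2 → {v1, v4}; color 3 → {v2, v5}.
Since 4 ≥ 3, a proper 4-coloring certainly exists.

Yes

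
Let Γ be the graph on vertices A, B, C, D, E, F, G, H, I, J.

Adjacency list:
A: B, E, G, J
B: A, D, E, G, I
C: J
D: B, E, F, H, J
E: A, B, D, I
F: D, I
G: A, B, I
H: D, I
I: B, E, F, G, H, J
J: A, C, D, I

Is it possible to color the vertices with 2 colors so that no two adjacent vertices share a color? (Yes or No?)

A, B, G form a triangle, so at least 3 colors are needed.
So 2 colors are not enough.

No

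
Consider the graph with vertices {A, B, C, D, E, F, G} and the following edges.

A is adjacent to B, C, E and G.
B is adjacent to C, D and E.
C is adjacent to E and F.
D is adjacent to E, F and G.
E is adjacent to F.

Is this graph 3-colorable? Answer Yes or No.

A, B, C, E are mutually adjacent (a clique of size 4), so at least 4 colors are needed.
So 3 colors are not enough.

No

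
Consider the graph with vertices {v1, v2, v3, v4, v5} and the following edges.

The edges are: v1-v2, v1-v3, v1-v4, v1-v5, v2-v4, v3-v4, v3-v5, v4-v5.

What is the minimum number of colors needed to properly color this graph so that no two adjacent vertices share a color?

v1, v3, v4, v5 are pairwise adjacent (a clique of size 4), so at least 4 colors are needed.
One proper 4-coloring: v1=2, v2=3, v3=3, v4=1, v5=4. Every edge joins two different colors.

4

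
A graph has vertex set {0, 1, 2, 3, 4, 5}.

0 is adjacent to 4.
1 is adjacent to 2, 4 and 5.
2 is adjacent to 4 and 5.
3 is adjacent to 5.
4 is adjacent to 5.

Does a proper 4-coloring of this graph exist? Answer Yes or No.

The chromatic number is 4. 1, 2, 4, 5 are pairwise adjacent (a clique of size 4), so at least 4 colors are needed.
One proper 4-coloring: 0=a, 1=d, 2=c, 3=b, 4=b, 5=a.
That is already a proper 4-coloring.

Yes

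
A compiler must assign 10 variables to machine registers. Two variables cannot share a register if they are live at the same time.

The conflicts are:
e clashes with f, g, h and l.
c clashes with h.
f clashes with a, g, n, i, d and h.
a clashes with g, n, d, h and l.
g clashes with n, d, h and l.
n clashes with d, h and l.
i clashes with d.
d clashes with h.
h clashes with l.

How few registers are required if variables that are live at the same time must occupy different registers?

f, a, g, n, d, h all conflict with each other, so at least 6 registers are needed.
6 registers suffice: e=4, c=2, f=3, a=5, g=2, n=4, i=1, d=6, h=1, l=3. No two conflicting variables share a register.

6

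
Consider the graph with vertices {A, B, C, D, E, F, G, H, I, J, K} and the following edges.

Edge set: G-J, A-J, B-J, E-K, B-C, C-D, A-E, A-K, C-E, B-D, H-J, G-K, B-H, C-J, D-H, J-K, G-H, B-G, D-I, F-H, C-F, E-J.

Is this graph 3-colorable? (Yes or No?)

No

A, E, J, K are mutually adjacent (a clique of size 4), so at least 4 colors are needed.
So 3 colors are not enough.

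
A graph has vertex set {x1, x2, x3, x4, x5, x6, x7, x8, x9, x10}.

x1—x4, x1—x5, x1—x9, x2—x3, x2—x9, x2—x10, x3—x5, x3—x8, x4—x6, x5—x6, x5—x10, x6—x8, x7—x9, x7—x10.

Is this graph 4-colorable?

The chromatic number is 3. The cycle x7-x10-x5-x1-x9-x7 has odd length 5, so it cannot be 2-colored; at least 3 colors are needed.
3 colors suffice: x1=2, x2=2, x3=3, x4=1, x5=1, x6=2, x7=2, x8=1, x9=1, x10=3.
Since 4 ≥ 3, a proper 4-coloring certainly exists.

Yes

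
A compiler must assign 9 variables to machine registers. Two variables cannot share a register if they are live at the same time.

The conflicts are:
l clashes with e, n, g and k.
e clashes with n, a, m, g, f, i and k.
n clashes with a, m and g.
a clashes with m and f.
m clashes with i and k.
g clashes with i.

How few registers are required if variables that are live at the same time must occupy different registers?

l, e, n, g all conflict with each other, so at least 4 registers are needed.
Using 4 registers: l=4, e=1, n=2, a=4, m=3, g=3, f=2, i=2, k=2. Each listed conflict is separated.

4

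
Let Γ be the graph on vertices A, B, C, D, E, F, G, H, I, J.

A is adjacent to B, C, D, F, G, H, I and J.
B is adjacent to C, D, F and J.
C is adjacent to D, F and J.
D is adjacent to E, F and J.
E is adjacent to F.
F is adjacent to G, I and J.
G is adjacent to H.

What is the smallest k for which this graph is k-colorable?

6

A, B, C, D, F, J form a clique, so at least 6 colors are needed.
6 colors suffice: color 1 → {A, E}; color 2 → {F, H}; color 3 → {D, G, I}; color 4 → {C}; color 5 → {B}; color 6 → {J}. Each edge has distinct colors on its endpoints.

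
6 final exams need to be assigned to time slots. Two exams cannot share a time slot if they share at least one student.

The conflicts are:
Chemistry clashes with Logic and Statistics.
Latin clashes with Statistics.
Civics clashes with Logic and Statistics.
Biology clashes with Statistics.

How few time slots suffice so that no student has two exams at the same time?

2

Civics and Logic conflict, so at least 2 time slots are needed.
2 time slots suffice: Chemistry=2, Latin=2, Civics=2, Biology=2, Logic=1, Statistics=1. Every pair that conflicts lands in different time slots.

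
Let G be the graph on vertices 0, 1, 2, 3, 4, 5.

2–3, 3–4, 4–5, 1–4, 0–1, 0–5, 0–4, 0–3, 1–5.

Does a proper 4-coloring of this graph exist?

The chromatic number is 4. 0, 1, 4, 5 are pairwise adjacent (a clique of size 4), so at least 4 colors are needed.
4 colors suffice: color red → {0, 2}; color blue → {4}; color green → {1, 3}; color yellow → {5}.
That is already a proper 4-coloring.

Yes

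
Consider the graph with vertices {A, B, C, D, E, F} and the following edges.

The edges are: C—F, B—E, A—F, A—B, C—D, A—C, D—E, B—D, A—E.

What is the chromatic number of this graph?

B, D, E form a triangle, so at least 3 colors are needed.
3 colors suffice: color red → {A, D}; color blue → {C, E}; color green → {B, F}. Every edge joins two different colors.

3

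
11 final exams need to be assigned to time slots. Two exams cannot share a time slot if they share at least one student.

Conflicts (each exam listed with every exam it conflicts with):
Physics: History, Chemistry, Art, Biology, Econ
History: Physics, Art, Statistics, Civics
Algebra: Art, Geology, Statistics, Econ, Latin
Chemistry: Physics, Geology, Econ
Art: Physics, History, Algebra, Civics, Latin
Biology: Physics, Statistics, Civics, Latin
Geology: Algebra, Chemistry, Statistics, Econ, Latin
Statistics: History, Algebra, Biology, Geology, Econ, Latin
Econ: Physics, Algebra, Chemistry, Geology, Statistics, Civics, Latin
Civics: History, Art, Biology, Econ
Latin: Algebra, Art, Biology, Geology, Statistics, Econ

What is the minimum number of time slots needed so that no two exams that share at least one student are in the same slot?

5

Algebra, Geology, Statistics, Econ, Latin pairwise conflict, so at least 5 time slots are needed.
5 time slots suffice: time slot 1 → {Art, Biology, Econ}; time slot 2 → {Physics, Civics, Latin}; time slot 3 → {Chemistry, Statistics}; time slot 4 → {History, Algebra}; time slot 5 → {Geology}. Every pair that conflicts lands in different time slots.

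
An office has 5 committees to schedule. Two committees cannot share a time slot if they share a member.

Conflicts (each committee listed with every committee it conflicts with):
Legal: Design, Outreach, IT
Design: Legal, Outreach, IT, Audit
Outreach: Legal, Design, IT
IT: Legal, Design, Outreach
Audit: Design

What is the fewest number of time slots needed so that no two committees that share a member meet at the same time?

Legal, Design, Outreach, IT are mutually in conflict, so at least 4 time slots are needed.
4 time slots suffice: time slot 1 → {Design}; time slot 2 → {Legal, Audit}; time slot 3 → {Outreach}; time slot 4 → {IT}. No two conflicting committees share a time slot.

4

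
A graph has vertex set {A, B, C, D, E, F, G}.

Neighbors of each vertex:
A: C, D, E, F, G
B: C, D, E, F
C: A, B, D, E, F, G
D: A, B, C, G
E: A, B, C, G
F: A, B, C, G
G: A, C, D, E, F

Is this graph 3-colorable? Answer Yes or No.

A, C, D, G are pairwise adjacent (a clique of size 4), so at least 4 colors are needed.
So 3 colors are not enough.

No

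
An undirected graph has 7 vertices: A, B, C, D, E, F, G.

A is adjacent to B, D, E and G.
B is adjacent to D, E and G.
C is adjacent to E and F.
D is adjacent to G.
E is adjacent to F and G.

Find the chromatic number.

A, B, E, G are mutually adjacent (a clique of size 4), so at least 4 colors are needed.
One proper 4-coloring: A=4, B=3, C=3, D=1, E=1, F=2, G=2. Each edge has distinct colors on its endpoints.

4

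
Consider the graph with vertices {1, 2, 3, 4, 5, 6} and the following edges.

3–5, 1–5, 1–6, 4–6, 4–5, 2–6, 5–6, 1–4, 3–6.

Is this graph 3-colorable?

1, 4, 5, 6 are pairwise adjacent (a clique of size 4), so at least 4 colors are needed.
So 3 colors are not enough.

No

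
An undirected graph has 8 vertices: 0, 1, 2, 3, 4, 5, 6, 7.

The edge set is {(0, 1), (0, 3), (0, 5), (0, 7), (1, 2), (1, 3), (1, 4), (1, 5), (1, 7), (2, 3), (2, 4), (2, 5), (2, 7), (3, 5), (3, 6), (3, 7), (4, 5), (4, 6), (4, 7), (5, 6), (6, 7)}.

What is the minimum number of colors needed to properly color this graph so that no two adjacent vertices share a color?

1, 2, 3, 7 are pairwise adjacent (a clique of size 4), so at least 4 colors are needed.
4 colors suffice: color red → {5, 7}; color blue → {3, 4}; color green → {1, 6}; color yellow → {0, 2}. Each edge has distinct colors on its endpoints.

4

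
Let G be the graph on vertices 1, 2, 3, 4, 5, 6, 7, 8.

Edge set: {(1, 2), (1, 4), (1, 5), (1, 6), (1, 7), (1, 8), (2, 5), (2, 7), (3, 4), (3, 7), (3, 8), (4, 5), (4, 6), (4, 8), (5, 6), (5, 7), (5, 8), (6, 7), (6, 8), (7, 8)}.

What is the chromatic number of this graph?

5

1, 4, 5, 6, 8 are pairwise adjacent (a clique of size 5), so at least 5 colors are needed.
A valid assignment using 5 colors: 1=yellow, 2=blue, 3=red, 4=green, 5=red, 6=purple, 7=green, 8=blue. Each edge has distinct colors on its endpoints.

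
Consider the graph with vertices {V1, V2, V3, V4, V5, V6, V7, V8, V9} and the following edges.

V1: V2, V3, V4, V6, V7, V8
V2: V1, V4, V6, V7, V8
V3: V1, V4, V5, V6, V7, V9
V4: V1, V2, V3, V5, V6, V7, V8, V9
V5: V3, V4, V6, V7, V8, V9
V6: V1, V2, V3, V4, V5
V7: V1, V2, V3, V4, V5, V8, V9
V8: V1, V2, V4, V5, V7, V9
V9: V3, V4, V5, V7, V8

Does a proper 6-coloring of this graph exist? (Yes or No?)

The chromatic number is 5. V3, V4, V5, V7, V9 are mutually adjacent (a clique of size 5), so at least 5 colors are needed.
A valid assignment using 5 colors: V1=G, V2=P, V3=Y, V4=R, V5=G, V6=B, V7=B, V8=Y, V9=P.
Since 6 ≥ 5, a proper 6-coloring certainly exists.

Yes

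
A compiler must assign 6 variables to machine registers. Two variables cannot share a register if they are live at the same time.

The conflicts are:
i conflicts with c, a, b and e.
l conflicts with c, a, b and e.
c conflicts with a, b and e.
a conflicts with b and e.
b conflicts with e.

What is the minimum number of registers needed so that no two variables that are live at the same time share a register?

i, c, a, b, e are mutually in conflict, so at least 5 registers are needed.
Using 5 registers: i=5, l=5, c=4, a=1, b=3, e=2. Each listed conflict is separated.

5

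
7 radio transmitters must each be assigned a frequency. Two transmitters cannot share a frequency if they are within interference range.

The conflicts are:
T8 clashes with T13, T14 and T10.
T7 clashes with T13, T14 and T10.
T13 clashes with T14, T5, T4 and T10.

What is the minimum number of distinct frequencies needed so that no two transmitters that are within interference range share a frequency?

3

T8, T13, T10 are mutually in conflict, so at least 3 frequencies are needed.
Using 3 frequencies: T8=2, T7=2, T13=1, T14=3, T5=2, T4=2, T10=3. No two conflicting transmitters share a frequency.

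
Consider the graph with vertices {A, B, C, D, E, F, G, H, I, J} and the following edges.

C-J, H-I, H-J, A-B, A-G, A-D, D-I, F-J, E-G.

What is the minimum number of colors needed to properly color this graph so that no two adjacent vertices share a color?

2

D and I are adjacent, so at least 2 colors are needed.
2 colors suffice: color red → {A, E, I, J}; color blue → {B, C, D, F, G, H}. Every edge joins two different colors.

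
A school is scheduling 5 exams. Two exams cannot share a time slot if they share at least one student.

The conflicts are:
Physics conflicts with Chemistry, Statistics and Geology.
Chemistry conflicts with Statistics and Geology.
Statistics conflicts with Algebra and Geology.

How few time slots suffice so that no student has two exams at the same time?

4

Physics, Chemistry, Statistics, Geology all conflict with each other, so at least 4 time slots are needed.
Using 4 time slots: Physics=4, Chemistry=3, Statistics=1, Algebra=2, Geology=2. Every pair that conflicts lands in different time slots.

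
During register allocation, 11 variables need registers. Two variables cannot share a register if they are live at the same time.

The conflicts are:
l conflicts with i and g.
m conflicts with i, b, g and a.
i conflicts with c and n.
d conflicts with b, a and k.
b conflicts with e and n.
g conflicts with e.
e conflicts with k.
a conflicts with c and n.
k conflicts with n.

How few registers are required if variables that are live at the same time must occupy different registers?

2

e and k conflict, so at least 2 registers are needed.
2 registers suffice: l=2, m=2, i=1, d=2, b=1, g=1, e=2, a=1, k=1, c=2, n=2. No two conflicting variables share a register.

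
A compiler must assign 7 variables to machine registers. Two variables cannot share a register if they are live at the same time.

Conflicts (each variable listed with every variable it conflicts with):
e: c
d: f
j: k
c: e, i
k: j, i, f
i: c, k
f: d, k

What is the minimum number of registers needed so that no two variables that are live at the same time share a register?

2

d and f conflict, so at least 2 registers are needed.
2 registers suffice: register 1 → {d, c, k}; register 2 → {e, j, i, f}. Each listed conflict is separated.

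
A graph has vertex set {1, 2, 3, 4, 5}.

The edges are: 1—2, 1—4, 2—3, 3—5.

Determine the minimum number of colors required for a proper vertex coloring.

1 and 4 are adjacent, so at least 2 colors are needed.
2 colors suffice: color a → {2, 4, 5}; color b → {1, 3}. Each edge has distinct colors on its endpoints.

2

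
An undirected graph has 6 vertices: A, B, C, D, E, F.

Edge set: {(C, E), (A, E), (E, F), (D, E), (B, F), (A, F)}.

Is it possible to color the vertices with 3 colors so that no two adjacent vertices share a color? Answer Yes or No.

Yes

The chromatic number is 3. A, E, F are mutually adjacent, so at least 3 colors are needed.
3 colors suffice: color 1 → {B, E}; color 2 → {C, D, F}; color 3 → {A}.
That is already a proper 3-coloring.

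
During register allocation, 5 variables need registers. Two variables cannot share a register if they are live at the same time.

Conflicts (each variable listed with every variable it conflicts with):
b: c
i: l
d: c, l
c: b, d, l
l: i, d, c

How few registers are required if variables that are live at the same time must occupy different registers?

3

d, c, l are mutually in conflict, so at least 3 registers are needed.
3 registers suffice: register 1 → {i, c}; register 2 → {b, l}; register 3 → {d}. Every pair that conflicts lands in different registers.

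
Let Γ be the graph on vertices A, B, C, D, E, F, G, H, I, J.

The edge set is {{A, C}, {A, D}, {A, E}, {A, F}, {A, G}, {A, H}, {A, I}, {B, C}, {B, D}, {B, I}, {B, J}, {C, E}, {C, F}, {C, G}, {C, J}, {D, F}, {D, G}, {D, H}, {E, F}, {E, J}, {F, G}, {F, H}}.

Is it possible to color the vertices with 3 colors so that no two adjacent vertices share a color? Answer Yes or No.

A, C, E, F are pairwise adjacent (a clique of size 4), so at least 4 colors are needed.
So 3 colors are not enough.

No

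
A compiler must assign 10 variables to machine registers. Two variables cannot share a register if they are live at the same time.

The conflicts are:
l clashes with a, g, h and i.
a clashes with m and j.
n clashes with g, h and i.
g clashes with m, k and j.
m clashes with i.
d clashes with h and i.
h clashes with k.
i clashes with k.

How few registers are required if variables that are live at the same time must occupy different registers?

2

l and i conflict, so at least 2 registers are needed.
Using 2 registers: l=2, a=1, n=2, g=1, m=2, d=2, h=1, i=1, k=2, j=2. Each listed conflict is separated.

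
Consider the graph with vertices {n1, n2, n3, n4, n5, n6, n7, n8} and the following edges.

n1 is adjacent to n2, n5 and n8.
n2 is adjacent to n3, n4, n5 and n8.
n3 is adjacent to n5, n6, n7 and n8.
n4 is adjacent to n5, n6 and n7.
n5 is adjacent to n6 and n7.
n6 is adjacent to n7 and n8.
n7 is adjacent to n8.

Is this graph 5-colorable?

The chromatic number is 4. n3, n6, n7, n8 form a clique, so at least 4 colors are needed.
4 colors suffice: n1=3, n2=2, n3=3, n4=3, n5=1, n6=2, n7=4, n8=1.
Since 5 ≥ 4, a proper 5-coloring certainly exists.

Yes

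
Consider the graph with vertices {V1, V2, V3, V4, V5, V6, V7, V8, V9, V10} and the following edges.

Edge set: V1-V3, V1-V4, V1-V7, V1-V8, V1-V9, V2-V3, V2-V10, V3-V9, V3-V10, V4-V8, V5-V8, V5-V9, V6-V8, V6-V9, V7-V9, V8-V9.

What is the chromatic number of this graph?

3

V6, V8, V9 are mutually adjacent, so at least 3 colors are needed.
3 colors suffice: color 1 → {V4, V9, V10}; color 2 → {V3, V7, V8}; color 3 → {V1, V2, V5, V6}. No two adjacent vertices share a color.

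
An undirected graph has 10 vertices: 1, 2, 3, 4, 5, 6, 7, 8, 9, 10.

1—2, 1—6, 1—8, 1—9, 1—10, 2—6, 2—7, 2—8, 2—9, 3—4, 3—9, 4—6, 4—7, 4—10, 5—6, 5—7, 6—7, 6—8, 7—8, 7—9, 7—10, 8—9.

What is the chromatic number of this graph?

4

2, 6, 7, 8 are mutually adjacent (a clique of size 4), so at least 4 colors are needed.
4 colors suffice: color a → {1, 3, 7}; color b → {6, 9, 10}; color c → {4, 5, 8}; color d → {2}. Every edge joins two different colors.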